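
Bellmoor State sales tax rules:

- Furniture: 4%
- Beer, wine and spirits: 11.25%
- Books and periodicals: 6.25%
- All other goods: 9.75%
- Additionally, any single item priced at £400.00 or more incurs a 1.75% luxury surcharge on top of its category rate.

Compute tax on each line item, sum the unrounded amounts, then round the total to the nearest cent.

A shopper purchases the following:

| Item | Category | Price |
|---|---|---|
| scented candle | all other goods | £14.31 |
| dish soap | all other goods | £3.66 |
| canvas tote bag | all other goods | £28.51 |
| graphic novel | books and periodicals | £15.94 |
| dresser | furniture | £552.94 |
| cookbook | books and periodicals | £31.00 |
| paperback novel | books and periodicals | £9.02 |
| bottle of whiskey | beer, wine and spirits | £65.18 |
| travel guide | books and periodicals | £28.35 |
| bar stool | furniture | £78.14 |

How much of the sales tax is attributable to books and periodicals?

£5.27

Graphic novel £15.94: books and periodicals → 6.25% → £0.99625
Cookbook £31.00: books and periodicals → 6.25% → £1.9375
Paperback novel £9.02: books and periodicals → 6.25% → £0.56375
Travel guide £28.35: books and periodicals → 6.25% → £1.771875
Tax on books and periodicals: unrounded sum = £5.269375 → £5.27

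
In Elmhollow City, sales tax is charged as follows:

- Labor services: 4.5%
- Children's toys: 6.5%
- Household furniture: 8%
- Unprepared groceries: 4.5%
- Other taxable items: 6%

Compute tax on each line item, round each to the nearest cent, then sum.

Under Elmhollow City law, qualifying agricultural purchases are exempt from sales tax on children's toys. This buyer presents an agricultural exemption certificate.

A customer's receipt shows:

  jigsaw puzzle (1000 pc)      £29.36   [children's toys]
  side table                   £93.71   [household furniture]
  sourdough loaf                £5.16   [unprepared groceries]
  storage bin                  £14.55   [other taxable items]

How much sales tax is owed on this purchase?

£8.60

Jigsaw puzzle (1000 pc) £29.36: children's toys, buyer-exempt → 0% → £0.00
Side table £93.71: household furniture → 8% → £7.50
Sourdough loaf £5.16: unprepared groceries → 4.5% → £0.23
Storage bin £14.55: other taxable items → 6% → £0.87
Total tax = £7.50 + £0.23 + £0.87 = £8.60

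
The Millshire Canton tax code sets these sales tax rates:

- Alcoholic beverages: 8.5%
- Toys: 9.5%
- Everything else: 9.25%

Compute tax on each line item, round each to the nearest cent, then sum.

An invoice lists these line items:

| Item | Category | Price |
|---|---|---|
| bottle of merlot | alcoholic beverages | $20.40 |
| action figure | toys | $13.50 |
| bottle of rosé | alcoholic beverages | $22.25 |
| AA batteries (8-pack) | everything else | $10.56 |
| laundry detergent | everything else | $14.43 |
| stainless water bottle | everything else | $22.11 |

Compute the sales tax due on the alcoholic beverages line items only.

Bottle of merlot $20.40: alcoholic beverages → 8.5% → $1.73
Bottle of rosé $22.25: alcoholic beverages → 8.5% → $1.89
Tax on alcoholic beverages = $1.73 + $1.89 = $3.62

$3.62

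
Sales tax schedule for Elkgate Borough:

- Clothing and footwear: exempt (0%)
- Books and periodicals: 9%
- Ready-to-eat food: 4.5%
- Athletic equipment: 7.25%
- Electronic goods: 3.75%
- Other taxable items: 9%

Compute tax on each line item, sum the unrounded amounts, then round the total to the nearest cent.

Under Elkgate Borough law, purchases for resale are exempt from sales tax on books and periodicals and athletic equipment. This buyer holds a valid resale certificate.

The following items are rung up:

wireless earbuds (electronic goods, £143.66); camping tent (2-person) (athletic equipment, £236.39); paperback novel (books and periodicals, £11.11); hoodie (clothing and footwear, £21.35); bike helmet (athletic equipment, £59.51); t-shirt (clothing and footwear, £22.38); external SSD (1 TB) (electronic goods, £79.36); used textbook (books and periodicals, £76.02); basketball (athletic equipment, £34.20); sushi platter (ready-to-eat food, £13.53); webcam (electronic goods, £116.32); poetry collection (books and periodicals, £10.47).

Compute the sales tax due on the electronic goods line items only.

£12.73

Wireless earbuds £143.66: electronic goods → 3.75% → £5.38725
External SSD (1 TB) £79.36: electronic goods → 3.75% → £2.976
Webcam £116.32: electronic goods → 3.75% → £4.362
Tax on electronic goods: unrounded sum = £12.72525 → £12.73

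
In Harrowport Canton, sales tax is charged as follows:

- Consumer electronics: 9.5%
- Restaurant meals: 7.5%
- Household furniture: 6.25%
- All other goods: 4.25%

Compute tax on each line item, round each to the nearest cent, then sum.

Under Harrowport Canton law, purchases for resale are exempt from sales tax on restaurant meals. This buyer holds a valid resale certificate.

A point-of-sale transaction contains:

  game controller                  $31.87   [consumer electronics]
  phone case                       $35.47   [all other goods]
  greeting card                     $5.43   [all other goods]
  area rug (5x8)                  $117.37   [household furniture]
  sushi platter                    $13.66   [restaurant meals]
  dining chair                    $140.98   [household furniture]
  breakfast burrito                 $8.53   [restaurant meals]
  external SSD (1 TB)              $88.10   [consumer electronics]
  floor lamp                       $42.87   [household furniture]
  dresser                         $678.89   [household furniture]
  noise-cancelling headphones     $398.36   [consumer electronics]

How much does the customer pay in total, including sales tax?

Game controller $31.87: consumer electronics → 9.5% → $3.03
Phone case $35.47: all other goods → 4.25% → $1.51
Greeting card $5.43: all other goods → 4.25% → $0.23
Area rug (5x8) $117.37: household furniture → 6.25% → $7.34
Sushi platter $13.66: restaurant meals, buyer-exempt → 0% → $0.00
Dining chair $140.98: household furniture → 6.25% → $8.81
Breakfast burrito $8.53: restaurant meals, buyer-exempt → 0% → $0.00
External SSD (1 TB) $88.10: consumer electronics → 9.5% → $8.37
Floor lamp $42.87: household furniture → 6.25% → $2.68
Dresser $678.89: household furniture → 6.25% → $42.43
Noise-cancelling headphones $398.36: consumer electronics → 9.5% → $37.84
Subtotal = $1561.53; tax = $112.24; total due = $1673.77

$1673.77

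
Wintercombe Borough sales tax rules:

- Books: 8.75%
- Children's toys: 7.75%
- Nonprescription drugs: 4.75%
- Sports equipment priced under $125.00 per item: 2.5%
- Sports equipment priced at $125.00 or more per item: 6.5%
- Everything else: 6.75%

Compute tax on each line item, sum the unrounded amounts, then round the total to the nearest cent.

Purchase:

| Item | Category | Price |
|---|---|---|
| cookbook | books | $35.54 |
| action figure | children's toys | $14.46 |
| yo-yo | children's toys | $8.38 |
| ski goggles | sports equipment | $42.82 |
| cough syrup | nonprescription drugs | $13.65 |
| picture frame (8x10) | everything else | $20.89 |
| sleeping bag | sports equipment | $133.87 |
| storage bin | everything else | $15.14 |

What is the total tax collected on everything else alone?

Picture frame (8x10) $20.89: everything else → 6.75% → $1.410075
Storage bin $15.14: everything else → 6.75% → $1.02195
Tax on everything else: unrounded sum = $2.432025 → $2.43

$2.43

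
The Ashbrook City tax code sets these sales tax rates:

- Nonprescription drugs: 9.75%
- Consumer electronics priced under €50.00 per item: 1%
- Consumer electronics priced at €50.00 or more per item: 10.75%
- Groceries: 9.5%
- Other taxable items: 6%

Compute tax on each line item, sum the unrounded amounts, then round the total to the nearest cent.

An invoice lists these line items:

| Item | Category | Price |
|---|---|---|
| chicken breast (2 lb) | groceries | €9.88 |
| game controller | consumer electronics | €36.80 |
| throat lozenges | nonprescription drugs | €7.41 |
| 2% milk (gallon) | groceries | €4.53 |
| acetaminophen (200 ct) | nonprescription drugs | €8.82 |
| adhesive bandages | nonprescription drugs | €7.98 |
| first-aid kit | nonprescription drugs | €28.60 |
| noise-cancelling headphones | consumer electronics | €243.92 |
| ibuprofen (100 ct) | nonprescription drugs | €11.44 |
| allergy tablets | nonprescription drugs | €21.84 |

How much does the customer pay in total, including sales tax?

Chicken breast (2 lb) €9.88: groceries → 9.5% → €0.9386
Game controller €36.80: consumer electronics, under €50.00 → 1% → €0.368
Throat lozenges €7.41: nonprescription drugs → 9.75% → €0.722475
2% milk (gallon) €4.53: groceries → 9.5% → €0.43035
Acetaminophen (200 ct) €8.82: nonprescription drugs → 9.75% → €0.85995
Adhesive bandages €7.98: nonprescription drugs → 9.75% → €0.77805
First-aid kit €28.60: nonprescription drugs → 9.75% → €2.7885
Noise-cancelling headphones €243.92: consumer electronics, €50.00 or more → 10.75% → €26.2214
Ibuprofen (100 ct) €11.44: nonprescription drugs → 9.75% → €1.1154
Allergy tablets €21.84: nonprescription drugs → 9.75% → €2.1294
Subtotal = €381.22; unrounded tax = €36.352125 → €36.35; total due = €417.57

€417.57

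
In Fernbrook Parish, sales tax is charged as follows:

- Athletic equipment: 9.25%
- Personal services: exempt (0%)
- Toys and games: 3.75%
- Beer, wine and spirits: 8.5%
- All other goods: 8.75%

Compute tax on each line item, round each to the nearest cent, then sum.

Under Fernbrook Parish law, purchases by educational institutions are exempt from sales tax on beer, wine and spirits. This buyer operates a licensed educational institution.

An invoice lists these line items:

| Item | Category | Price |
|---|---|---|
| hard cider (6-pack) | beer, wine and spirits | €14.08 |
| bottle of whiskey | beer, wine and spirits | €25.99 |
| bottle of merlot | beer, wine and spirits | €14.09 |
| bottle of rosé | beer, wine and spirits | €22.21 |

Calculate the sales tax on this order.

€0.00

Hard cider (6-pack) €14.08: beer, wine and spirits, buyer-exempt → 0% → €0.00
Bottle of whiskey €25.99: beer, wine and spirits, buyer-exempt → 0% → €0.00
Bottle of merlot €14.09: beer, wine and spirits, buyer-exempt → 0% → €0.00
Bottle of rosé €22.21: beer, wine and spirits, buyer-exempt → 0% → €0.00
Total tax = €0.00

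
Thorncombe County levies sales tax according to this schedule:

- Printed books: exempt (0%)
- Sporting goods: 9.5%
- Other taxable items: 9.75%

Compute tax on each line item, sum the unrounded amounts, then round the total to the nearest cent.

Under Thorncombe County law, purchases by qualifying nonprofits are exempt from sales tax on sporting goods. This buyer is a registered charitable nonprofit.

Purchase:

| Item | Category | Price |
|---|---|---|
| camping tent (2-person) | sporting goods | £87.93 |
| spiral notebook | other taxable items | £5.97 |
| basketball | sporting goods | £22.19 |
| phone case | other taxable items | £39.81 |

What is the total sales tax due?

Camping tent (2-person) £87.93: sporting goods, buyer-exempt → 0% → £0.00
Spiral notebook £5.97: other taxable items → 9.75% → £0.582075
Basketball £22.19: sporting goods, buyer-exempt → 0% → £0.00
Phone case £39.81: other taxable items → 9.75% → £3.881475
Unrounded tax sum = £4.46355 → £4.46

£4.46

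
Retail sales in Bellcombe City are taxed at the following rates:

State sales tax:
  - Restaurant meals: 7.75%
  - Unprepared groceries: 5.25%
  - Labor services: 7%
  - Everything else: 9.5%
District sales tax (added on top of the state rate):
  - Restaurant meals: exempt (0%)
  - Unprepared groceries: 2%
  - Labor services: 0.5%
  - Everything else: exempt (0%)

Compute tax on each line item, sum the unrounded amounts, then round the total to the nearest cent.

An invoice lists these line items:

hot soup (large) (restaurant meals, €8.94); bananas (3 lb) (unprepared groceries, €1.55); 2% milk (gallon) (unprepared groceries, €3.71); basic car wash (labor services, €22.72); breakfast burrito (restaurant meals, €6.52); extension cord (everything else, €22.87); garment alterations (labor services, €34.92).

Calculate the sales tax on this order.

Hot soup (large) €8.94: restaurant meals → 7.75% + 0% district = 7.75% → €0.69285
Bananas (3 lb) €1.55: unprepared groceries → 5.25% + 2% district = 7.25% → €0.112375
2% milk (gallon) €3.71: unprepared groceries → 5.25% + 2% district = 7.25% → €0.268975
Basic car wash €22.72: labor services → 7% + 0.5% district = 7.5% → €1.704
Breakfast burrito €6.52: restaurant meals → 7.75% + 0% district = 7.75% → €0.5053
Extension cord €22.87: everything else → 9.5% + 0% district = 9.5% → €2.17265
Garment alterations €34.92: labor services → 7% + 0.5% district = 7.5% → €2.619
Unrounded tax sum = €8.07515 → €8.08

€8.08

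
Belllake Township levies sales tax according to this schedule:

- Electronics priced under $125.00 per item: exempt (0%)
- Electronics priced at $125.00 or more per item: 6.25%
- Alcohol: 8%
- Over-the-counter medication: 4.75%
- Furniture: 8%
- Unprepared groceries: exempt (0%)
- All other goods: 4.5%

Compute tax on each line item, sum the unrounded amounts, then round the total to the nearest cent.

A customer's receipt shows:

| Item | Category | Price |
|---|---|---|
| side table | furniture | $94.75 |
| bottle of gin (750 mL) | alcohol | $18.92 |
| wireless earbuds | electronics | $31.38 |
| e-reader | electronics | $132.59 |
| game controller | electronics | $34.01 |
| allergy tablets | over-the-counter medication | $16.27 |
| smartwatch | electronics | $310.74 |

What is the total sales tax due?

Side table $94.75: furniture → 8% → $7.58
Bottle of gin (750 mL) $18.92: alcohol → 8% → $1.5136
Wireless earbuds $31.38: electronics, under $125.00 → 0% → $0.00
E-reader $132.59: electronics, $125.00 or more → 6.25% → $8.286875
Game controller $34.01: electronics, under $125.00 → 0% → $0.00
Allergy tablets $16.27: over-the-counter medication → 4.75% → $0.772825
Smartwatch $310.74: electronics, $125.00 or more → 6.25% → $19.42125
Unrounded tax sum = $37.57455 → $37.57

$37.57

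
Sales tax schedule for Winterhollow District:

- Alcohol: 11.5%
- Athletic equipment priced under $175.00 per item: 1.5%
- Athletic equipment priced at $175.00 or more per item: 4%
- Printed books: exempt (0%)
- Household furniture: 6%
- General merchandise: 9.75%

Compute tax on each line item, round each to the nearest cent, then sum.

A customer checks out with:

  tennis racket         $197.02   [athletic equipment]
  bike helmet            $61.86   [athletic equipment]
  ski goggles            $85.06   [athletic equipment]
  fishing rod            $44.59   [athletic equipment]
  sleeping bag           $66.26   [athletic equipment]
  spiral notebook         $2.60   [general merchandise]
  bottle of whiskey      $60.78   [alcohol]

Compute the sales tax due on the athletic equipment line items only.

$11.75

Tennis racket $197.02: athletic equipment, $175.00 or more → 4% → $7.88
Bike helmet $61.86: athletic equipment, under $175.00 → 1.5% → $0.93
Ski goggles $85.06: athletic equipment, under $175.00 → 1.5% → $1.28
Fishing rod $44.59: athletic equipment, under $175.00 → 1.5% → $0.67
Sleeping bag $66.26: athletic equipment, under $175.00 → 1.5% → $0.99
Tax on athletic equipment = $7.88 + $0.93 + $1.28 + $0.67 + $0.99 = $11.75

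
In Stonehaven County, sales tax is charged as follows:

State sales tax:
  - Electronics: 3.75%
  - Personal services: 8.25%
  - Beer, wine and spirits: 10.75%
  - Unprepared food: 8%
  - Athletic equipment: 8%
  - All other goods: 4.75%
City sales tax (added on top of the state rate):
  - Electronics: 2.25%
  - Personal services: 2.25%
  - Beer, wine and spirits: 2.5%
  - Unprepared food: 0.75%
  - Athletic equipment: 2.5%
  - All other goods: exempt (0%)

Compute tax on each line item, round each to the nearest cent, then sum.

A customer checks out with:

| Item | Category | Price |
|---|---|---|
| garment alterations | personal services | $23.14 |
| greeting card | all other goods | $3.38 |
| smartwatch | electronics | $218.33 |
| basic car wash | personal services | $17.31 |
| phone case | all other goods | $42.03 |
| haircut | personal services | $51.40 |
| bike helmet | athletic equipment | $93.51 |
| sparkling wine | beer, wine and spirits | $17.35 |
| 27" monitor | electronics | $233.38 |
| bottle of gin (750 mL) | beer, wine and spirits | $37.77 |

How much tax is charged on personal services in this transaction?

Garment alterations $23.14: personal services → 8.25% + 2.25% city = 10.5% → $2.43
Basic car wash $17.31: personal services → 8.25% + 2.25% city = 10.5% → $1.82
Haircut $51.40: personal services → 8.25% + 2.25% city = 10.5% → $5.40
Tax on personal services = $2.43 + $1.82 + $5.40 = $9.65

$9.65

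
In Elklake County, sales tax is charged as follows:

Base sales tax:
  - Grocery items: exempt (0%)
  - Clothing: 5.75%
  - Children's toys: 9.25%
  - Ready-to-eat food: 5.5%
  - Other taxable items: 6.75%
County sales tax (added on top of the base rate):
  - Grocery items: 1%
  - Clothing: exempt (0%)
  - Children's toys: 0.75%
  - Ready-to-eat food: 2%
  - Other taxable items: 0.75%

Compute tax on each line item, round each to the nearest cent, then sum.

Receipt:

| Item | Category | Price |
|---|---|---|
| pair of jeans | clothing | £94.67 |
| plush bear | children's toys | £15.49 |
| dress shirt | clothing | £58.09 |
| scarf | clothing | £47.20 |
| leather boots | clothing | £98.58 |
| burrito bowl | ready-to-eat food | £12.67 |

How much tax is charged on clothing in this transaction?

Pair of jeans £94.67: clothing → 5.75% + 0% county = 5.75% → £5.44
Dress shirt £58.09: clothing → 5.75% + 0% county = 5.75% → £3.34
Scarf £47.20: clothing → 5.75% + 0% county = 5.75% → £2.71
Leather boots £98.58: clothing → 5.75% + 0% county = 5.75% → £5.67
Tax on clothing = £5.44 + £3.34 + £2.71 + £5.67 = £17.16

£17.16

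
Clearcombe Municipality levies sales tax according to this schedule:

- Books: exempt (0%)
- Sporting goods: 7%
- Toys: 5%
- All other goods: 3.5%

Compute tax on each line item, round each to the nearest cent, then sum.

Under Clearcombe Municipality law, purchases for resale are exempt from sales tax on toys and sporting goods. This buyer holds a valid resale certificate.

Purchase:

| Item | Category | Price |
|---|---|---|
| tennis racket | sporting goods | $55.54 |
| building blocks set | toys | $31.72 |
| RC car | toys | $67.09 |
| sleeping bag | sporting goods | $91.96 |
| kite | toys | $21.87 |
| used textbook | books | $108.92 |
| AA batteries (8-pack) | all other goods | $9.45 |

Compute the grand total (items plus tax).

Tennis racket $55.54: sporting goods, buyer-exempt → 0% → $0.00
Building blocks set $31.72: toys, buyer-exempt → 0% → $0.00
RC car $67.09: toys, buyer-exempt → 0% → $0.00
Sleeping bag $91.96: sporting goods, buyer-exempt → 0% → $0.00
Kite $21.87: toys, buyer-exempt → 0% → $0.00
Used textbook $108.92: books → 0% → $0.00
AA batteries (8-pack) $9.45: all other goods → 3.5% → $0.33
Subtotal = $386.55; tax = $0.33; total due = $386.88

$386.88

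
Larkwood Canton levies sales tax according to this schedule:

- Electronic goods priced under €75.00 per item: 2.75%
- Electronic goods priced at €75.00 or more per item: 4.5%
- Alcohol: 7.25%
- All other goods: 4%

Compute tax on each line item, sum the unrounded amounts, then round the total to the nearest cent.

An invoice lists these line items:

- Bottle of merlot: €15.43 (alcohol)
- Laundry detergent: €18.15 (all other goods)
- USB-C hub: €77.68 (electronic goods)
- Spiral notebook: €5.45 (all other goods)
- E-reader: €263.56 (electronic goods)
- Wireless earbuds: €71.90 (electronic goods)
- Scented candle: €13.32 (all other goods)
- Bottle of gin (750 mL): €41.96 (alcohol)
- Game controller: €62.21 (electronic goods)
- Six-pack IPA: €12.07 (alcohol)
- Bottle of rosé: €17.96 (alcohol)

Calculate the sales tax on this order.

Bottle of merlot €15.43: alcohol → 7.25% → €1.118675
Laundry detergent €18.15: all other goods → 4% → €0.726
USB-C hub €77.68: electronic goods, €75.00 or more → 4.5% → €3.4956
Spiral notebook €5.45: all other goods → 4% → €0.218
E-reader €263.56: electronic goods, €75.00 or more → 4.5% → €11.8602
Wireless earbuds €71.90: electronic goods, under €75.00 → 2.75% → €1.97725
Scented candle €13.32: all other goods → 4% → €0.5328
Bottle of gin (750 mL) €41.96: alcohol → 7.25% → €3.0421
Game controller €62.21: electronic goods, under €75.00 → 2.75% → €1.710775
Six-pack IPA €12.07: alcohol → 7.25% → €0.875075
Bottle of rosé €17.96: alcohol → 7.25% → €1.3021
Unrounded tax sum = €26.858575 → €26.86

€26.86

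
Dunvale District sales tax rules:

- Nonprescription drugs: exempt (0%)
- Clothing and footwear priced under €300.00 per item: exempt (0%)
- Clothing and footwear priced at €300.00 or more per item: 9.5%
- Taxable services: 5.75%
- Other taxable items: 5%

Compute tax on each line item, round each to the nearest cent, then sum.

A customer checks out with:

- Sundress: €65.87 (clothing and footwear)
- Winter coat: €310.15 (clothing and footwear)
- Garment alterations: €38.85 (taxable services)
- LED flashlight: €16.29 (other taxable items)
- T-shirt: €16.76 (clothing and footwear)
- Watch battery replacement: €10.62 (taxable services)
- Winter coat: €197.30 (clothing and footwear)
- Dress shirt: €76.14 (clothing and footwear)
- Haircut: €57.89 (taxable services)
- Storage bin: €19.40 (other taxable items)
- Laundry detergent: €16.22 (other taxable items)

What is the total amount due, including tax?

Sundress €65.87: clothing and footwear, under €300.00 → 0% → €0.00
Winter coat €310.15: clothing and footwear, €300.00 or more → 9.5% → €29.46
Garment alterations €38.85: taxable services → 5.75% → €2.23
LED flashlight €16.29: other taxable items → 5% → €0.81
T-shirt €16.76: clothing and footwear, under €300.00 → 0% → €0.00
Watch battery replacement €10.62: taxable services → 5.75% → €0.61
Winter coat €197.30: clothing and footwear, under €300.00 → 0% → €0.00
Dress shirt €76.14: clothing and footwear, under €300.00 → 0% → €0.00
Haircut €57.89: taxable services → 5.75% → €3.33
Storage bin €19.40: other taxable items → 5% → €0.97
Laundry detergent €16.22: other taxable items → 5% → €0.81
Subtotal = €825.49; tax = €38.22; total due = €863.71

€863.71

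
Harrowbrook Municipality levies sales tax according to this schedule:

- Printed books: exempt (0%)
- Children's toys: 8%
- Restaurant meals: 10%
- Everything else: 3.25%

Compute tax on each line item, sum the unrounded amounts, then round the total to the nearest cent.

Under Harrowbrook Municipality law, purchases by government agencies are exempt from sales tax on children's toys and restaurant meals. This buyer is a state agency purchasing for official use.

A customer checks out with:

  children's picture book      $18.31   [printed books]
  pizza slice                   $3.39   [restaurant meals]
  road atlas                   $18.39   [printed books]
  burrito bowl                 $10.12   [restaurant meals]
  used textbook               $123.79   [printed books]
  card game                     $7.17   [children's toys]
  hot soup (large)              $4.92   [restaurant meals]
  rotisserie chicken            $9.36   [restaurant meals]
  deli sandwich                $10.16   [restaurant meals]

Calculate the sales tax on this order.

$0.00

Children's picture book $18.31: printed books → 0% → $0.00
Pizza slice $3.39: restaurant meals, buyer-exempt → 0% → $0.00
Road atlas $18.39: printed books → 0% → $0.00
Burrito bowl $10.12: restaurant meals, buyer-exempt → 0% → $0.00
Used textbook $123.79: printed books → 0% → $0.00
Card game $7.17: children's toys, buyer-exempt → 0% → $0.00
Hot soup (large) $4.92: restaurant meals, buyer-exempt → 0% → $0.00
Rotisserie chicken $9.36: restaurant meals, buyer-exempt → 0% → $0.00
Deli sandwich $10.16: restaurant meals, buyer-exempt → 0% → $0.00
Unrounded tax sum = $0.00 → $0.00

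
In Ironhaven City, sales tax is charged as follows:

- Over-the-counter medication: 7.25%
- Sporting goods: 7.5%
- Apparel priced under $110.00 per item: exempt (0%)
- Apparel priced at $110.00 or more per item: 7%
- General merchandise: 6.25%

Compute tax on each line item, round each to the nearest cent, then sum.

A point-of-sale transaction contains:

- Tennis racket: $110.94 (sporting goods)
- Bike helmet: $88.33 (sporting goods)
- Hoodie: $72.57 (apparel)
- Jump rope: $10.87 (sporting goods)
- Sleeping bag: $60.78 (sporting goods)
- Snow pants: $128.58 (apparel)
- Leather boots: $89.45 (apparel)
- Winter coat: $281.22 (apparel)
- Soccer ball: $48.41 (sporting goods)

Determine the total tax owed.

$52.64

Tennis racket $110.94: sporting goods → 7.5% → $8.32
Bike helmet $88.33: sporting goods → 7.5% → $6.62
Hoodie $72.57: apparel, under $110.00 → 0% → $0.00
Jump rope $10.87: sporting goods → 7.5% → $0.82
Sleeping bag $60.78: sporting goods → 7.5% → $4.56
Snow pants $128.58: apparel, $110.00 or more → 7% → $9.00
Leather boots $89.45: apparel, under $110.00 → 0% → $0.00
Winter coat $281.22: apparel, $110.00 or more → 7% → $19.69
Soccer ball $48.41: sporting goods → 7.5% → $3.63
Total tax = $8.32 + $6.62 + $0.82 + $4.56 + $9.00 + $19.69 + $3.63 = $52.64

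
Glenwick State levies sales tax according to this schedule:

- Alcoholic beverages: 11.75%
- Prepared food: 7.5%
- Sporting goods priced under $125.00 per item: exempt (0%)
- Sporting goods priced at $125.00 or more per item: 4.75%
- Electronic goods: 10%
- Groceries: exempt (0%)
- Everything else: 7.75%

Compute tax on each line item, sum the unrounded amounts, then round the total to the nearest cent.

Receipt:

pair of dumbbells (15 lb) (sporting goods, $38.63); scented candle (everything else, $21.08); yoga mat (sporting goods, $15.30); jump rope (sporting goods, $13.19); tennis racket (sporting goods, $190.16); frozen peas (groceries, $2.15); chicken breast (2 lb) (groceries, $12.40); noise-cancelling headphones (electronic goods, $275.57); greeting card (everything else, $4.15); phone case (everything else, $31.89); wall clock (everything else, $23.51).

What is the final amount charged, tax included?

Pair of dumbbells (15 lb) $38.63: sporting goods, under $125.00 → 0% → $0.00
Scented candle $21.08: everything else → 7.75% → $1.6337
Yoga mat $15.30: sporting goods, under $125.00 → 0% → $0.00
Jump rope $13.19: sporting goods, under $125.00 → 0% → $0.00
Tennis racket $190.16: sporting goods, $125.00 or more → 4.75% → $9.0326
Frozen peas $2.15: groceries → 0% → $0.00
Chicken breast (2 lb) $12.40: groceries → 0% → $0.00
Noise-cancelling headphones $275.57: electronic goods → 10% → $27.557
Greeting card $4.15: everything else → 7.75% → $0.321625
Phone case $31.89: everything else → 7.75% → $2.471475
Wall clock $23.51: everything else → 7.75% → $1.822025
Subtotal = $628.03; unrounded tax = $42.838425 → $42.84; total due = $670.87

$670.87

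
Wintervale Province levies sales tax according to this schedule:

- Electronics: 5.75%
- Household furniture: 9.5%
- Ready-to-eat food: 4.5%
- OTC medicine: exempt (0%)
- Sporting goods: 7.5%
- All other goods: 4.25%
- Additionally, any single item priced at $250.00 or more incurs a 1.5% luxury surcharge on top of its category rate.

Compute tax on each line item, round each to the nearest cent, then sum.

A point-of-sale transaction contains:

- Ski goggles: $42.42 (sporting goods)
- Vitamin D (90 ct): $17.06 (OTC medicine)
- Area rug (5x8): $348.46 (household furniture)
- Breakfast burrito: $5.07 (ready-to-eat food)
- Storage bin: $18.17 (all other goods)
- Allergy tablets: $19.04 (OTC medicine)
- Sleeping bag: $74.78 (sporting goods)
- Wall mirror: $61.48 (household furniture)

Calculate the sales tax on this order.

$53.96

Ski goggles $42.42: sporting goods → 7.5% → $3.18
Vitamin D (90 ct) $17.06: OTC medicine → 0% → $0.00
Area rug (5x8) $348.46: household furniture → 9.5% + 1.5% surcharge = 11% → $38.33
Breakfast burrito $5.07: ready-to-eat food → 4.5% → $0.23
Storage bin $18.17: all other goods → 4.25% → $0.77
Allergy tablets $19.04: OTC medicine → 0% → $0.00
Sleeping bag $74.78: sporting goods → 7.5% → $5.61
Wall mirror $61.48: household furniture → 9.5% → $5.84
Total tax = $3.18 + $38.33 + $0.23 + $0.77 + $5.61 + $5.84 = $53.96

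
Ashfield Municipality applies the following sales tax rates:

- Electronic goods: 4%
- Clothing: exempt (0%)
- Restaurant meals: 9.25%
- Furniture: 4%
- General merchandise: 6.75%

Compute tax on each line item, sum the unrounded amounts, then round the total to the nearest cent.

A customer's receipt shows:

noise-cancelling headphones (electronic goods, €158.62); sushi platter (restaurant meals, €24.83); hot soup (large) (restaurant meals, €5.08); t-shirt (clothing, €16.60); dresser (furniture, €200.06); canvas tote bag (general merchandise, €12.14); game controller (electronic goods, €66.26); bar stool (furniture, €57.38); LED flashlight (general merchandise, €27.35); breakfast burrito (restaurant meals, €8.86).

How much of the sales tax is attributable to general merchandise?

Canvas tote bag €12.14: general merchandise → 6.75% → €0.81945
LED flashlight €27.35: general merchandise → 6.75% → €1.846125
Tax on general merchandise: unrounded sum = €2.665575 → €2.67

€2.67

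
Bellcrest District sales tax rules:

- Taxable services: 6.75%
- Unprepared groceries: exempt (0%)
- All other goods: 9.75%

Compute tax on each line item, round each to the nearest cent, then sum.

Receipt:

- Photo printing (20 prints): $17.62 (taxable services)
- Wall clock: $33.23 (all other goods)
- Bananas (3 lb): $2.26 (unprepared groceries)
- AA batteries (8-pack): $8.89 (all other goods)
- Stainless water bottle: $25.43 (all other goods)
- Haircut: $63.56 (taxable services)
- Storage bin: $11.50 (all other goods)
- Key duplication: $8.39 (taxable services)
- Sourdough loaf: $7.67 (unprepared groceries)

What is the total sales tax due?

Photo printing (20 prints) $17.62: taxable services → 6.75% → $1.19
Wall clock $33.23: all other goods → 9.75% → $3.24
Bananas (3 lb) $2.26: unprepared groceries → 0% → $0.00
AA batteries (8-pack) $8.89: all other goods → 9.75% → $0.87
Stainless water bottle $25.43: all other goods → 9.75% → $2.48
Haircut $63.56: taxable services → 6.75% → $4.29
Storage bin $11.50: all other goods → 9.75% → $1.12
Key duplication $8.39: taxable services → 6.75% → $0.57
Sourdough loaf $7.67: unprepared groceries → 0% → $0.00
Total tax = $1.19 + $3.24 + $0.87 + $2.48 + $4.29 + $1.12 + $0.57 = $13.76

$13.76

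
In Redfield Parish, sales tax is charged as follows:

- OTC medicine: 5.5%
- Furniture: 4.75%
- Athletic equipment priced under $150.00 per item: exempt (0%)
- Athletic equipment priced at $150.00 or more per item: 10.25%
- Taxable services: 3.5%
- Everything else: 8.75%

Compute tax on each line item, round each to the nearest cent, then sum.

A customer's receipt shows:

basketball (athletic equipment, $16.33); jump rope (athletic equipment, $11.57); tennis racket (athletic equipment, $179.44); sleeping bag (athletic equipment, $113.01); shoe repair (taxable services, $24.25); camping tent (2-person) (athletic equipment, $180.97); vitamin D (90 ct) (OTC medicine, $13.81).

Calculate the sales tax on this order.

Basketball $16.33: athletic equipment, under $150.00 → 0% → $0.00
Jump rope $11.57: athletic equipment, under $150.00 → 0% → $0.00
Tennis racket $179.44: athletic equipment, $150.00 or more → 10.25% → $18.39
Sleeping bag $113.01: athletic equipment, under $150.00 → 0% → $0.00
Shoe repair $24.25: taxable services → 3.5% → $0.85
Camping tent (2-person) $180.97: athletic equipment, $150.00 or more → 10.25% → $18.55
Vitamin D (90 ct) $13.81: OTC medicine → 5.5% → $0.76
Total tax = $18.39 + $0.85 + $18.55 + $0.76 = $38.55

$38.55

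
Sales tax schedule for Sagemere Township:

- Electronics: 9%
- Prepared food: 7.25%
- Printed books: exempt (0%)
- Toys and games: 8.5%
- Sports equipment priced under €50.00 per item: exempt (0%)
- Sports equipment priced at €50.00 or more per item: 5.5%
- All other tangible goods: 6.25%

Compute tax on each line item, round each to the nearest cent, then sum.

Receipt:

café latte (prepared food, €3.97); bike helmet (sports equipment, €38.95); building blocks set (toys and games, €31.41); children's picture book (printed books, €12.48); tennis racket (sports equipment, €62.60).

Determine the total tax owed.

€6.40

Café latte €3.97: prepared food → 7.25% → €0.29
Bike helmet €38.95: sports equipment, under €50.00 → 0% → €0.00
Building blocks set €31.41: toys and games → 8.5% → €2.67
Children's picture book €12.48: printed books → 0% → €0.00
Tennis racket €62.60: sports equipment, €50.00 or more → 5.5% → €3.44
Total tax = €0.29 + €2.67 + €3.44 = €6.40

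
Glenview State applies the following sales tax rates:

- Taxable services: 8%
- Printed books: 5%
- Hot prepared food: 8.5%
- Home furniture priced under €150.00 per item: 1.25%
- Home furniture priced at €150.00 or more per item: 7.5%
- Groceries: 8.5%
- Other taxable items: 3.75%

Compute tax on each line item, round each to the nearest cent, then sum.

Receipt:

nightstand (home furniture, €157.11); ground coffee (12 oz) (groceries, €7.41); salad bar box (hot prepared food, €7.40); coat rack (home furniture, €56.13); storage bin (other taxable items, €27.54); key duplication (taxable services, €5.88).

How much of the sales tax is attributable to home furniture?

€12.48

Nightstand €157.11: home furniture, €150.00 or more → 7.5% → €11.78
Coat rack €56.13: home furniture, under €150.00 → 1.25% → €0.70
Tax on home furniture = €11.78 + €0.70 = €12.48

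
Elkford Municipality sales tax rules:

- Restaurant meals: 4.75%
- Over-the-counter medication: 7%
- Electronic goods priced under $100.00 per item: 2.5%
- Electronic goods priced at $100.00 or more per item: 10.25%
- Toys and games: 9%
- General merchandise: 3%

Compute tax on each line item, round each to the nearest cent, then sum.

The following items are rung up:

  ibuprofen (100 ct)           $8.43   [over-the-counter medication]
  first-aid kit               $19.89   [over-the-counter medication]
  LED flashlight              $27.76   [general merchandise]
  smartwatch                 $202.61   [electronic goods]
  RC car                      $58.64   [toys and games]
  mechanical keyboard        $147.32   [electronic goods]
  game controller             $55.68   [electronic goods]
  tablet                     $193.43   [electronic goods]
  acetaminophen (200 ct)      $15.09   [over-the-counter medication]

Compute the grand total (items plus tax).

$795.09

Ibuprofen (100 ct) $8.43: over-the-counter medication → 7% → $0.59
First-aid kit $19.89: over-the-counter medication → 7% → $1.39
LED flashlight $27.76: general merchandise → 3% → $0.83
Smartwatch $202.61: electronic goods, $100.00 or more → 10.25% → $20.77
RC car $58.64: toys and games → 9% → $5.28
Mechanical keyboard $147.32: electronic goods, $100.00 or more → 10.25% → $15.10
Game controller $55.68: electronic goods, under $100.00 → 2.5% → $1.39
Tablet $193.43: electronic goods, $100.00 or more → 10.25% → $19.83
Acetaminophen (200 ct) $15.09: over-the-counter medication → 7% → $1.06
Subtotal = $728.85; tax = $66.24; total due = $795.09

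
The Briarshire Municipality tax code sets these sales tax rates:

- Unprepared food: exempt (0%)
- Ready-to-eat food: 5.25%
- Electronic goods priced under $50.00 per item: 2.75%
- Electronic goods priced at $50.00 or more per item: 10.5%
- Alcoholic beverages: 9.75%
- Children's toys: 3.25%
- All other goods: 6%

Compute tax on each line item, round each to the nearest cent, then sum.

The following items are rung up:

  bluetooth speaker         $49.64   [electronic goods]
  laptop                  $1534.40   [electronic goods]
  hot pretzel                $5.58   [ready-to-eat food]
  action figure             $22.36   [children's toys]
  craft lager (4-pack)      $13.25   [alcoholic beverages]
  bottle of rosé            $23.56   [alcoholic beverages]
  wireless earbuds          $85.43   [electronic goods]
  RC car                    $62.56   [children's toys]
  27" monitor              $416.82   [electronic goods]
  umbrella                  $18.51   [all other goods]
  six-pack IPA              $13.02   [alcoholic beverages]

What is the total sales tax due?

Bluetooth speaker $49.64: electronic goods, under $50.00 → 2.75% → $1.37
Laptop $1534.40: electronic goods, $50.00 or more → 10.5% → $161.11
Hot pretzel $5.58: ready-to-eat food → 5.25% → $0.29
Action figure $22.36: children's toys → 3.25% → $0.73
Craft lager (4-pack) $13.25: alcoholic beverages → 9.75% → $1.29
Bottle of rosé $23.56: alcoholic beverages → 9.75% → $2.30
Wireless earbuds $85.43: electronic goods, $50.00 or more → 10.5% → $8.97
RC car $62.56: children's toys → 3.25% → $2.03
27" monitor $416.82: electronic goods, $50.00 or more → 10.5% → $43.77
Umbrella $18.51: all other goods → 6% → $1.11
Six-pack IPA $13.02: alcoholic beverages → 9.75% → $1.27
Total tax = $1.37 + $161.11 + $0.29 + $0.73 + $1.29 + $2.30 + $8.97 + $2.03 + $43.77 + $1.11 + $1.27 = $224.24

$224.24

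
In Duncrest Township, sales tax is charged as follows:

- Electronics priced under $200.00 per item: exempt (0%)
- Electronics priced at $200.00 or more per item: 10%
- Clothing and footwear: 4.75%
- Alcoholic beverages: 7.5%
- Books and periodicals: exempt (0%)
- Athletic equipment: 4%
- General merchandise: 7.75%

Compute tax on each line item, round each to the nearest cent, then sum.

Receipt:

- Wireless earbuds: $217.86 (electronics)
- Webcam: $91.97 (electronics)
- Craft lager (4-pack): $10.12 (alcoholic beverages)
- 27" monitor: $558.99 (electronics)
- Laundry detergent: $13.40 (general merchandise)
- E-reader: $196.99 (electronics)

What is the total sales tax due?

Wireless earbuds $217.86: electronics, $200.00 or more → 10% → $21.79
Webcam $91.97: electronics, under $200.00 → 0% → $0.00
Craft lager (4-pack) $10.12: alcoholic beverages → 7.5% → $0.76
27" monitor $558.99: electronics, $200.00 or more → 10% → $55.90
Laundry detergent $13.40: general merchandise → 7.75% → $1.04
E-reader $196.99: electronics, under $200.00 → 0% → $0.00
Total tax = $21.79 + $0.76 + $55.90 + $1.04 = $79.49

$79.49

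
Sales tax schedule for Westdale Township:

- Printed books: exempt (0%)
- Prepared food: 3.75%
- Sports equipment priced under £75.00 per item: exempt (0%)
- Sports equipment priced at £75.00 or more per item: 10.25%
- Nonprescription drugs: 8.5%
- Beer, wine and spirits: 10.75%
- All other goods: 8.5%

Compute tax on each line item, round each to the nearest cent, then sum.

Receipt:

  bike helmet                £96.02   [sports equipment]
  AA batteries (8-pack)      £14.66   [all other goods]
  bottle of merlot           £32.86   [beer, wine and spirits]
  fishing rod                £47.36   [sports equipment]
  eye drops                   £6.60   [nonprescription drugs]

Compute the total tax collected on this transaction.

£15.18

Bike helmet £96.02: sports equipment, £75.00 or more → 10.25% → £9.84
AA batteries (8-pack) £14.66: all other goods → 8.5% → £1.25
Bottle of merlot £32.86: beer, wine and spirits → 10.75% → £3.53
Fishing rod £47.36: sports equipment, under £75.00 → 0% → £0.00
Eye drops £6.60: nonprescription drugs → 8.5% → £0.56
Total tax = £9.84 + £1.25 + £3.53 + £0.56 = £15.18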